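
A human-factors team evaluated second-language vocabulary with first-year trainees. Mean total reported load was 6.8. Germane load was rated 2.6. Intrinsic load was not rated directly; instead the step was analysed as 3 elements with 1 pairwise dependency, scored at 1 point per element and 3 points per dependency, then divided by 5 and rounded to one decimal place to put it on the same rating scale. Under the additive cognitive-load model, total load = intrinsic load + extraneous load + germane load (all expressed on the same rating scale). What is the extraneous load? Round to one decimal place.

Intrinsic (element-interactivity): (3 × 1 + 1 × 3) / 5 = 6 / 5 = 1.2000 → 1.2.
extraneous load = total − intrinsic − germane
             = 6.8 − 1.2 − 2.6 = 3.0.

3.0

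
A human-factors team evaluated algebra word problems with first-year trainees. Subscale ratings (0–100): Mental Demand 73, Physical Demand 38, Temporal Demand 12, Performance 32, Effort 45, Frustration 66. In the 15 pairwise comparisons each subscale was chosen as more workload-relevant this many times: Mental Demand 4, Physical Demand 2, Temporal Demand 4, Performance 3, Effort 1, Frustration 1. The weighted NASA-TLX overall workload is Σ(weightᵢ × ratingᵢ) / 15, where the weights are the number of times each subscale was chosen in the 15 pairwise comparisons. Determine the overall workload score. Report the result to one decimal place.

41.5

The tallies are the weights (they sum to 15).
Weighted sum = 4·73 + 2·38 + 4·12 + 3·32 + 1·45 + 1·66
            = 292 + 76 + 48 + 96 + 45 + 66 = 623.
Overall workload = 623 / 15 = 41.5333 ≈ 41.5.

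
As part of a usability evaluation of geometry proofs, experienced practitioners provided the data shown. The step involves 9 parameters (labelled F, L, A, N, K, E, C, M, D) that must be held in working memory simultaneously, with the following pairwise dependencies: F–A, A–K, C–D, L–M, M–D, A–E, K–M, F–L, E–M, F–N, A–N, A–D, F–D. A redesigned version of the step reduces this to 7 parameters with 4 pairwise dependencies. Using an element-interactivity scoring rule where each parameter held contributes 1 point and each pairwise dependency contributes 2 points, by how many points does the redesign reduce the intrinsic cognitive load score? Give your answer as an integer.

Original: 9 × 1 + 13 × 2 = 9 + 26 = 35.
Redesigned: 7 × 1 + 4 × 2 = 7 + 8 = 15.
Reduction = 35 − 15 = 20.

20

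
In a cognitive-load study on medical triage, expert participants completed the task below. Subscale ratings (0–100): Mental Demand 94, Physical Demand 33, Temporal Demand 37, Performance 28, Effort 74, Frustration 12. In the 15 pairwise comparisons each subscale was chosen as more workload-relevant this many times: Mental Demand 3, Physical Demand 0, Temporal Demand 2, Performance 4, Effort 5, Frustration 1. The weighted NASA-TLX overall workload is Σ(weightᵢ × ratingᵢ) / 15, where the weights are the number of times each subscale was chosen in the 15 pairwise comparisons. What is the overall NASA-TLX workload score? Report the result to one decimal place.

The tallies are the weights (they sum to 15).
Weighted sum = 3·94 + 0·33 + 2·37 + 4·28 + 5·74 + 1·12
            = 282 + 0 + 74 + 112 + 370 + 12 = 850.
Overall workload = 850 / 15 = 56.6667 ≈ 56.7.

56.7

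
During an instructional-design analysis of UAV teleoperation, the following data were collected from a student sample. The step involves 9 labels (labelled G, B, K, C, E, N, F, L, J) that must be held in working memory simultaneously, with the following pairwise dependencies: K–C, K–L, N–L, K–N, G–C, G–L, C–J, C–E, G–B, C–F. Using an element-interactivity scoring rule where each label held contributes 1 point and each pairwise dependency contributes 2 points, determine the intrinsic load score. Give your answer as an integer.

Count of labels held simultaneously: 9.
Count of pairwise dependencies listed: 10.
Element contribution: 9 × 1 = 9.
Interaction contribution: 10 × 2 = 20.
Intrinsic load = 9 + 20 = 29.

29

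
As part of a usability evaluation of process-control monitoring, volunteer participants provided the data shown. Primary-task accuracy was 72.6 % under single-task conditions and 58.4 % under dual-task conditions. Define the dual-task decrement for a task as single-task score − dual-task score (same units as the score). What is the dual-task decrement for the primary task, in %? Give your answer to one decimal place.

Decrement = 72.6 − 58.4 = 14.2000 % ≈ 14.2 %.

14.2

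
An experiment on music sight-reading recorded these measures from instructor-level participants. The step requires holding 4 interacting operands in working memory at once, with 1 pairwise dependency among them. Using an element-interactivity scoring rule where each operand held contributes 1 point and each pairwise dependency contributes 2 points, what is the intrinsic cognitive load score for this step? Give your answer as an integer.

Element contribution: 4 × 1 = 4.
Interaction contribution: 1 × 2 = 2.
Intrinsic load = 4 + 2 = 6.

6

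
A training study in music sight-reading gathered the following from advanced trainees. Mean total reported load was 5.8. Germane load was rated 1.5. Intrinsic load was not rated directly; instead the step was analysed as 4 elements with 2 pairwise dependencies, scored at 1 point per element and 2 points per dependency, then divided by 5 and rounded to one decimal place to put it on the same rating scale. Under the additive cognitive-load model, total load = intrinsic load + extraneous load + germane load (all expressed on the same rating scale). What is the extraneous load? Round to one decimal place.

2.7

Intrinsic (element-interactivity): (4 × 1 + 2 × 2) / 5 = 8 / 5 = 1.6000 → 1.6.
extraneous load = total − intrinsic − germane
             = 5.8 − 1.6 − 1.5 = 2.7.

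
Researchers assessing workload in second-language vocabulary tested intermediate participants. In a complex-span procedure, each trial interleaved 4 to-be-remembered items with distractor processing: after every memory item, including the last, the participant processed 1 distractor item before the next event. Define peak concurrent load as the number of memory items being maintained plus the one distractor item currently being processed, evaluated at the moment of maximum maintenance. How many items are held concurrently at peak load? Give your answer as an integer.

Maintenance is greatest during the distractor(s) after memory item 4: all 4 memory items are being held.
One distractor item is concurrently being processed.
Peak concurrent load = 4 + 1 = 5 items.

5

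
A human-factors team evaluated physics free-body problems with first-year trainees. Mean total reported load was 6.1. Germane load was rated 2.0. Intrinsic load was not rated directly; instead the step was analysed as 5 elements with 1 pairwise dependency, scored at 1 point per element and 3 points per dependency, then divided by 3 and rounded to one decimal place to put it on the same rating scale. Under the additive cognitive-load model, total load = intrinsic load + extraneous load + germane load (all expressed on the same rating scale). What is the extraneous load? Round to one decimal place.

1.4

Intrinsic (element-interactivity): (5 × 1 + 1 × 3) / 3 = 8 / 3 = 2.6667 → 2.7.
extraneous load = total − intrinsic − germane
             = 6.1 − 2.7 − 2.0 = 1.4.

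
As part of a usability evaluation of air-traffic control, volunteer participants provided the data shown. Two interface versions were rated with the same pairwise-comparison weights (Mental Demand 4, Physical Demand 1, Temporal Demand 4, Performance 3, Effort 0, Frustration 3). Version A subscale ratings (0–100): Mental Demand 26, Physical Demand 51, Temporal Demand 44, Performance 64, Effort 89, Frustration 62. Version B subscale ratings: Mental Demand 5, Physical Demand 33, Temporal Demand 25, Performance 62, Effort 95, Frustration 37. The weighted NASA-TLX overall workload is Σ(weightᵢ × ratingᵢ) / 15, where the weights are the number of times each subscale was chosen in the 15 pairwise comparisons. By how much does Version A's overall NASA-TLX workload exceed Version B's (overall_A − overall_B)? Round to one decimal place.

Version A weighted sum = 4·26 + 1·51 + 4·44 + 3·64 + 0·89 + 3·62 = 104 + 51 + 176 + 192 + 0 + 186 = 709; overall_A = 709/15 = 47.2667.
Version B weighted sum = 4·5 + 1·33 + 4·25 + 3·62 + 0·95 + 3·37 = 20 + 33 + 100 + 186 + 0 + 111 = 450; overall_B = 450/15 = 30.0000.
Difference = 47.2667 − 30.0000 = 17.2667 ≈ 17.3.

17.3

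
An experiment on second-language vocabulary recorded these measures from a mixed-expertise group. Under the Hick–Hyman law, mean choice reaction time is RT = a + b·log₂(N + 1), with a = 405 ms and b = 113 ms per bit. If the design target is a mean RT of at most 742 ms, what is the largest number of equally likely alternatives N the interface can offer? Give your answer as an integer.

6

Set 405 + 113·log₂(N + 1) ≤ 742.
log₂(N + 1) ≤ (742 − 405) / 113 = 2.9823.
N + 1 ≤ 2^2.9823 = 7.9024.
N ≤ 6.9024, so the largest integer N is 6.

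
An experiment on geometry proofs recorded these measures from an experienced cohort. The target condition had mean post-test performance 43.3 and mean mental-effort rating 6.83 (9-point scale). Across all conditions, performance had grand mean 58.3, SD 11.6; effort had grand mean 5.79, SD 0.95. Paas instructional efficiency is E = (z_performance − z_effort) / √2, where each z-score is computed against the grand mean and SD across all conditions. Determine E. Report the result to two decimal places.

z_performance = (43.3 − 58.3) / 11.6 = -15.0000 / 11.6 = -1.2931.
z_effort = (6.83 − 5.79) / 0.95 = 1.0400 / 0.95 = 1.0947.
z_P − z_E = -1.2931 − 1.0947 = -2.3878.
E = -2.3878 / √2 = -2.3878 / 1.41421 = -1.6884 ≈ -1.69.

-1.69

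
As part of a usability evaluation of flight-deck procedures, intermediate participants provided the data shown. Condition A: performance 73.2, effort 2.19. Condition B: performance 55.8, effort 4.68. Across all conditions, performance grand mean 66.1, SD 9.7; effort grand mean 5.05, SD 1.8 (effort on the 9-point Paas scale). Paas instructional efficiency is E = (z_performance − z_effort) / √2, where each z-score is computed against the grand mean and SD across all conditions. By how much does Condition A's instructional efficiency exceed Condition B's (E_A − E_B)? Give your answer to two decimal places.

Condition A: z_P = (73.2 − 66.1)/9.7 = 0.7320; z_E = (2.19 − 5.05)/1.8 = -1.5889; E_A = (0.7320 − (-1.5889))/√2 = 1.6411.
Condition B: z_P = (55.8 − 66.1)/9.7 = -1.0619; z_E = (4.68 − 5.05)/1.8 = -0.2056; E_B = (-1.0619 − (-0.2056))/√2 = -0.6055.
E_A − E_B = 1.6411 − (-0.6055) = 2.2466 ≈ 2.25.

2.25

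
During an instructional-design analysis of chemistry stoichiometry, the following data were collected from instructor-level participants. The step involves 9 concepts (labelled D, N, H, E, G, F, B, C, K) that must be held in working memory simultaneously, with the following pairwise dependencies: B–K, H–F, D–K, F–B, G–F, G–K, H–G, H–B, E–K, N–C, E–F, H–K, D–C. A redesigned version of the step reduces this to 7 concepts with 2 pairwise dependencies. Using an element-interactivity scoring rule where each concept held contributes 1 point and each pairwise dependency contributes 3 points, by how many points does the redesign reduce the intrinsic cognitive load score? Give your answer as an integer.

Original: 9 × 1 + 13 × 3 = 9 + 39 = 48.
Redesigned: 7 × 1 + 2 × 3 = 7 + 6 = 13.
Reduction = 48 − 13 = 35.

35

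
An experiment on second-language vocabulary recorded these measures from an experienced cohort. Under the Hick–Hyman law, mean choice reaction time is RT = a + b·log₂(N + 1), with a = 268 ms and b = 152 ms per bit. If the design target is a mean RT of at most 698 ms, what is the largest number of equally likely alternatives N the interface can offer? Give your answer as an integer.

Set 268 + 152·log₂(N + 1) ≤ 698.
log₂(N + 1) ≤ (698 − 268) / 152 = 2.8289.
N + 1 ≤ 2^2.8289 = 7.1053.
N ≤ 6.1053, so the largest integer N is 6.

6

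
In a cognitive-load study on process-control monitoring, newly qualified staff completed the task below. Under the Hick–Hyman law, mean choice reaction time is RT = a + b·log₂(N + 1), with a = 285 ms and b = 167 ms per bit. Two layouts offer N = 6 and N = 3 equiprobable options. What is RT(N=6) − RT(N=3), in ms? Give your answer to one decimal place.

134.8

RT(6) = 285 + 167·log₂(7) = 285 + 167·2.8074 = 753.8358 ms.
RT(3) = 285 + 167·log₂(4) = 285 + 167·2.0000 = 619.0000 ms.
Difference = 753.8358 − 619.0000 = 134.8358 ≈ 134.8 ms.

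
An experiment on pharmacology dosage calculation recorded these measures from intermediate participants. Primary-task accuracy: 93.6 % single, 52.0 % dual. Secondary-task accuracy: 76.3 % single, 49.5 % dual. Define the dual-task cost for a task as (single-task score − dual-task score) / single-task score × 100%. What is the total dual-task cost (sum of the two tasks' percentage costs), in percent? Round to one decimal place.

Primary cost = (93.6 − 52.0) / 93.6 × 100% = 44.4444%.
Secondary cost = (76.3 − 49.5) / 76.3 × 100% = 35.1245%.
Total = 44.4444% + 35.1245% = 79.5689% ≈ 79.6%.

79.6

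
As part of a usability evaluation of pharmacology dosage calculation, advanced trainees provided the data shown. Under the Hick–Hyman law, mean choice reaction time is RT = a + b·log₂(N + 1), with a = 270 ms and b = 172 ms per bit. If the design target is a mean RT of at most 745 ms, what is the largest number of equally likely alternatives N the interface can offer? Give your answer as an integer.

5

Set 270 + 172·log₂(N + 1) ≤ 745.
log₂(N + 1) ≤ (745 − 270) / 172 = 2.7616.
N + 1 ≤ 2^2.7616 = 6.7815.
N ≤ 5.7815, so the largest integer N is 5.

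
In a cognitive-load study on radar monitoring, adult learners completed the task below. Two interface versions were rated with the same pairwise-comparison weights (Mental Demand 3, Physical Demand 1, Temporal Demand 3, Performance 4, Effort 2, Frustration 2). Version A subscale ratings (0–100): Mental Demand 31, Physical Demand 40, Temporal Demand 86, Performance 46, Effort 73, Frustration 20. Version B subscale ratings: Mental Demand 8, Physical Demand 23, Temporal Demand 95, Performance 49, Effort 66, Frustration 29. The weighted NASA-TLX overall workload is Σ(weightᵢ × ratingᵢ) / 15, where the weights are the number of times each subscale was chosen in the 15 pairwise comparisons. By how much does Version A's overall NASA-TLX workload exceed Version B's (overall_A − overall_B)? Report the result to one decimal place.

Version A weighted sum = 3·31 + 1·40 + 3·86 + 4·46 + 2·73 + 2·20 = 93 + 40 + 258 + 184 + 146 + 40 = 761; overall_A = 761/15 = 50.7333.
Version B weighted sum = 3·8 + 1·23 + 3·95 + 4·49 + 2·66 + 2·29 = 24 + 23 + 285 + 196 + 132 + 58 = 718; overall_B = 718/15 = 47.8667.
Difference = 50.7333 − 47.8667 = 2.8666 ≈ 2.9.

2.9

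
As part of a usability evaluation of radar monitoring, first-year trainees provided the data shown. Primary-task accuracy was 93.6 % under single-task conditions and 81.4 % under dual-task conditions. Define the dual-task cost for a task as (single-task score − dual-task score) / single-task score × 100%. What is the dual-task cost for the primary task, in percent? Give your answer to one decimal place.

Cost = (93.6 − 81.4) / 93.6 × 100%
     = 12.2000 / 93.6 × 100% = 13.0342%.
≈ 13.0%.

13.0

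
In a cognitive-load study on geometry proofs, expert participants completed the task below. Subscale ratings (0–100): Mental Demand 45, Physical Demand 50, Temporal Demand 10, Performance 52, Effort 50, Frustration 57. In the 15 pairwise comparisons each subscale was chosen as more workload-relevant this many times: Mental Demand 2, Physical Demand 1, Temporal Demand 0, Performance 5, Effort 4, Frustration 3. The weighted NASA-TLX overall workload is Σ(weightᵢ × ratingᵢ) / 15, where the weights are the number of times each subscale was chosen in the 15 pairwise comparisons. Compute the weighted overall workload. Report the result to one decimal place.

51.4

The tallies are the weights (they sum to 15).
Weighted sum = 2·45 + 1·50 + 0·10 + 5·52 + 4·50 + 3·57
            = 90 + 50 + 0 + 260 + 200 + 171 = 771.
Overall workload = 771 / 15 = 51.4000 ≈ 51.4.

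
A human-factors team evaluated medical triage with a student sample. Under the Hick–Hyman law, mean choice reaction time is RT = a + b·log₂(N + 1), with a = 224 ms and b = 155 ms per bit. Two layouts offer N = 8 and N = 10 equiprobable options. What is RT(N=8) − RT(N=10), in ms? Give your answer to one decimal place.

-44.9

RT(8) = 224 + 155·log₂(9) = 224 + 155·3.1699 = 715.3345 ms.
RT(10) = 224 + 155·log₂(11) = 224 + 155·3.4594 = 760.2070 ms.
Difference = 715.3345 − 760.2070 = -44.8725 ≈ -44.9 ms.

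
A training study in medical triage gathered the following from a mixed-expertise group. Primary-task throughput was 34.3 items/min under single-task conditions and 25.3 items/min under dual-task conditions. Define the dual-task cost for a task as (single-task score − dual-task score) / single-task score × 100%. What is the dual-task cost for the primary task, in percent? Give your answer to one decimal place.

Cost = (34.3 − 25.3) / 34.3 × 100%
     = 9.0000 / 34.3 × 100% = 26.2391%.
≈ 26.2%.

26.2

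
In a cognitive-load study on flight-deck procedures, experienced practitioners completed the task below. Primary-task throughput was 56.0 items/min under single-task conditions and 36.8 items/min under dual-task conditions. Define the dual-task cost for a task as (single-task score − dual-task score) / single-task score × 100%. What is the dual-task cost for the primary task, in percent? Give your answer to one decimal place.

Cost = (56.0 − 36.8) / 56.0 × 100%
     = 19.2000 / 56.0 × 100% = 34.2857%.
≈ 34.3%.

34.3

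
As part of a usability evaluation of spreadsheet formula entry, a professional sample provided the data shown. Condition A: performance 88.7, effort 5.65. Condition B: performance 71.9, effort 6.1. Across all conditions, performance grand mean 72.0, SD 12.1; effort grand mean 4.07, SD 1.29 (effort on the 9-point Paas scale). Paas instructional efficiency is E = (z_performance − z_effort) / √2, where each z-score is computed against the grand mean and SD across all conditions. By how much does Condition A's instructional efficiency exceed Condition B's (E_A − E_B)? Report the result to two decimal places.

1.23

Condition A: z_P = (88.7 − 72.0)/12.1 = 1.3802; z_E = (5.65 − 4.07)/1.29 = 1.2248; E_A = (1.3802 − 1.2248)/√2 = 0.1099.
Condition B: z_P = (71.9 − 72.0)/12.1 = -0.0083; z_E = (6.1 − 4.07)/1.29 = 1.5736; E_B = (-0.0083 − 1.5736)/√2 = -1.1186.
E_A − E_B = 0.1099 − (-1.1186) = 1.2285 ≈ 1.23.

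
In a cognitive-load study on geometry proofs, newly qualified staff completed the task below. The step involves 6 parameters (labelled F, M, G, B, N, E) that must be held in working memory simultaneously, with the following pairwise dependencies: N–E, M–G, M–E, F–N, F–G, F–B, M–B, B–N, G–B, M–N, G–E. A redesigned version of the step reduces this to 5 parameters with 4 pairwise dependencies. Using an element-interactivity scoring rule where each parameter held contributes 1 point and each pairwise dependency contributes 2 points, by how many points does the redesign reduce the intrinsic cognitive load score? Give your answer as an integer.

15

Original: 6 × 1 + 11 × 2 = 6 + 22 = 28.
Redesigned: 5 × 1 + 4 × 2 = 5 + 8 = 13.
Reduction = 28 − 13 = 15.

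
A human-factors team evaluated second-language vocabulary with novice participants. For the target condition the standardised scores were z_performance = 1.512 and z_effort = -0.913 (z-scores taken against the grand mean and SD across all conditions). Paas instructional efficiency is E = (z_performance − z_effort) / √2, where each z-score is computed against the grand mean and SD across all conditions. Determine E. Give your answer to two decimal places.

z_P − z_E = 1.512 − (-0.913) = 2.4250.
E = 2.4250 / √2 = 2.4250 / 1.41421 = 1.7147 ≈ 1.71.

1.71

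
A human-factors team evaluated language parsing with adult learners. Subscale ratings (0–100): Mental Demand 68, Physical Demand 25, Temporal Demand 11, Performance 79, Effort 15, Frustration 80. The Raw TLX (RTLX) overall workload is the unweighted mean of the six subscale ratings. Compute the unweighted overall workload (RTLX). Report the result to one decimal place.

Sum of ratings = 68 + 25 + 11 + 79 + 15 + 80 = 278.
RTLX = 278 / 6 = 46.3333 ≈ 46.3.

46.3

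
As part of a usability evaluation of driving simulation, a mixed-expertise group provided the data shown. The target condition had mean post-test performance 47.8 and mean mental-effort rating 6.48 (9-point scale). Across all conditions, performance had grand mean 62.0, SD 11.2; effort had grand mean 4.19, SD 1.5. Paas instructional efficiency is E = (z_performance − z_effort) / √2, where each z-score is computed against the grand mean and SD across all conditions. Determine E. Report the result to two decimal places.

-1.98

z_performance = (47.8 − 62.0) / 11.2 = -14.2000 / 11.2 = -1.2679.
z_effort = (6.48 − 4.19) / 1.5 = 2.2900 / 1.5 = 1.5267.
z_P − z_E = -1.2679 − 1.5267 = -2.7946.
E = -2.7946 / √2 = -2.7946 / 1.41421 = -1.9761 ≈ -1.98.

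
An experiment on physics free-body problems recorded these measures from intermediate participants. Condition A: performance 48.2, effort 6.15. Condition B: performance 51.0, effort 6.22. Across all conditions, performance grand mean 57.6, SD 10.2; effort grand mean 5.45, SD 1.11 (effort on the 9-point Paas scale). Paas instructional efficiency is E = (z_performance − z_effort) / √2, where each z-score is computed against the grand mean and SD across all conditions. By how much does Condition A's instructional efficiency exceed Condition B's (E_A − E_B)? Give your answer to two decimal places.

-0.15

Condition A: z_P = (48.2 − 57.6)/10.2 = -0.9216; z_E = (6.15 − 5.45)/1.11 = 0.6306; E_A = (-0.9216 − 0.6306)/√2 = -1.0976.
Condition B: z_P = (51.0 − 57.6)/10.2 = -0.6471; z_E = (6.22 − 5.45)/1.11 = 0.6937; E_B = (-0.6471 − 0.6937)/√2 = -0.9481.
E_A − E_B = -1.0976 − (-0.9481) = -0.1495 ≈ -0.15.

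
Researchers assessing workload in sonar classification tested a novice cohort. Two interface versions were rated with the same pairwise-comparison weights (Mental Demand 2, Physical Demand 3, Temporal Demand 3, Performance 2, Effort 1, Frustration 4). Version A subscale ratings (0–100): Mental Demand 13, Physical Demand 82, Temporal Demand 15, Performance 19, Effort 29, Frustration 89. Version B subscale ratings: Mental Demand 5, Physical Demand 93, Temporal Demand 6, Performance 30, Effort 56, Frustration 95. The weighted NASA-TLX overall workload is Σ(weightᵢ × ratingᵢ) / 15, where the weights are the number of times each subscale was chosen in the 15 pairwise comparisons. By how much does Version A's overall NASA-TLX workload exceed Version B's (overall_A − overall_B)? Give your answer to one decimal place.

Version A weighted sum = 2·13 + 3·82 + 3·15 + 2·19 + 1·29 + 4·89 = 26 + 246 + 45 + 38 + 29 + 356 = 740; overall_A = 740/15 = 49.3333.
Version B weighted sum = 2·5 + 3·93 + 3·6 + 2·30 + 1·56 + 4·95 = 10 + 279 + 18 + 60 + 56 + 380 = 803; overall_B = 803/15 = 53.5333.
Difference = 49.3333 − 53.5333 = -4.2000 ≈ -4.2.

-4.2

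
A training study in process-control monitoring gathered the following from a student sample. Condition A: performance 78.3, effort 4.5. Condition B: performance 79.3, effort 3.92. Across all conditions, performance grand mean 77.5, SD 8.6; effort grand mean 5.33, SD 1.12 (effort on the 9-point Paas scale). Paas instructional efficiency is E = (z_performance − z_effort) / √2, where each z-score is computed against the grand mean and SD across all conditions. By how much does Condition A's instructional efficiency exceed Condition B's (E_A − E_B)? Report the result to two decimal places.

-0.45

Condition A: z_P = (78.3 − 77.5)/8.6 = 0.0930; z_E = (4.5 − 5.33)/1.12 = -0.7411; E_A = (0.0930 − (-0.7411))/√2 = 0.5898.
Condition B: z_P = (79.3 − 77.5)/8.6 = 0.2093; z_E = (3.92 − 5.33)/1.12 = -1.2589; E_B = (0.2093 − (-1.2589))/√2 = 1.0382.
E_A − E_B = 0.5898 − 1.0382 = -0.4484 ≈ -0.45.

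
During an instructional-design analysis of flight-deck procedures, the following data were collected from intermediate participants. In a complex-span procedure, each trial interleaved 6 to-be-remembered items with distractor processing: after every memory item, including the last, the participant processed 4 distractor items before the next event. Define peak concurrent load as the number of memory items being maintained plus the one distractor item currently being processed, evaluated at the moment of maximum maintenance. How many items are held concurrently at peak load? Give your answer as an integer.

7

Maintenance is greatest during the distractor(s) after memory item 6: all 6 memory items are being held.
One distractor item is concurrently being processed.
Peak concurrent load = 6 + 1 = 7 items.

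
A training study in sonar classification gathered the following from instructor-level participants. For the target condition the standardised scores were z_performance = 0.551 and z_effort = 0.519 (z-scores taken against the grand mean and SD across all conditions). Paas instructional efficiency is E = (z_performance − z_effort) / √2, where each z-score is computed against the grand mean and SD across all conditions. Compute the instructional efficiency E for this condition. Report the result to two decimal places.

0.02

z_P − z_E = 0.551 − 0.519 = 0.0320.
E = 0.0320 / √2 = 0.0320 / 1.41421 = 0.0226 ≈ 0.02.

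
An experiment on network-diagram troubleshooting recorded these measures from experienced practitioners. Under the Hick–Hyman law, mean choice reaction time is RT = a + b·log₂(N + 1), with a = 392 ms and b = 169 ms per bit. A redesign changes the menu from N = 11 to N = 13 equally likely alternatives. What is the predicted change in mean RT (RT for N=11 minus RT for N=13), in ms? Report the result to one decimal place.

-37.6

RT(11) = 392 + 169·log₂(12) = 392 + 169·3.5850 = 997.8650 ms.
RT(13) = 392 + 169·log₂(14) = 392 + 169·3.8074 = 1035.4506 ms.
Difference = 997.8650 − 1035.4506 = -37.5856 ≈ -37.6 ms.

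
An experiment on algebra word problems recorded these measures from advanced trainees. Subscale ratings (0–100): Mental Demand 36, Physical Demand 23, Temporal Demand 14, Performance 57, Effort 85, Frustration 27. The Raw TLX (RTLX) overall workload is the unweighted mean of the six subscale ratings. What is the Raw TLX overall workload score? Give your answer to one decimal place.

40.3

Sum of ratings = 36 + 23 + 14 + 57 + 85 + 27 = 242.
RTLX = 242 / 6 = 40.3333 ≈ 40.3.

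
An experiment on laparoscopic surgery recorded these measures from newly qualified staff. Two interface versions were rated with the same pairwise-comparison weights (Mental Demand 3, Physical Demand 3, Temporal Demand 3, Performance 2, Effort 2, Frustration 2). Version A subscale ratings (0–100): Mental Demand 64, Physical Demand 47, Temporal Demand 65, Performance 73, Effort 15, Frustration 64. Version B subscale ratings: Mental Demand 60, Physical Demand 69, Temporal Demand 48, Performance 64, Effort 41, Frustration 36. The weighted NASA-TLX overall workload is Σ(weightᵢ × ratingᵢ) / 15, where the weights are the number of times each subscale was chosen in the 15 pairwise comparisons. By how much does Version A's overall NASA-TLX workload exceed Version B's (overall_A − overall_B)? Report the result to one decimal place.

Version A weighted sum = 3·64 + 3·47 + 3·65 + 2·73 + 2·15 + 2·64 = 192 + 141 + 195 + 146 + 30 + 128 = 832; overall_A = 832/15 = 55.4667.
Version B weighted sum = 3·60 + 3·69 + 3·48 + 2·64 + 2·41 + 2·36 = 180 + 207 + 144 + 128 + 82 + 72 = 813; overall_B = 813/15 = 54.2000.
Difference = 55.4667 − 54.2000 = 1.2667 ≈ 1.3.

1.3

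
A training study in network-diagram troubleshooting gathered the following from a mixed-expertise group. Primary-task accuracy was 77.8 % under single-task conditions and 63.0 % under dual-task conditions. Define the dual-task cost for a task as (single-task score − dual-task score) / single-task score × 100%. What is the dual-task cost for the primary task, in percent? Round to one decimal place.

19.0

Cost = (77.8 − 63.0) / 77.8 × 100%
     = 14.8000 / 77.8 × 100% = 19.0231%.
≈ 19.0%.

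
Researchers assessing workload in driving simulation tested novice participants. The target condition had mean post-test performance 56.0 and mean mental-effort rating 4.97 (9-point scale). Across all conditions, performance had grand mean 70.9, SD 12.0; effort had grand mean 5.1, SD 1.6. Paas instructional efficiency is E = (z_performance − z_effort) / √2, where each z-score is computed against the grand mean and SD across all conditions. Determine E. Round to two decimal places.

z_performance = (56.0 − 70.9) / 12.0 = -14.9000 / 12.0 = -1.2417.
z_effort = (4.97 − 5.1) / 1.6 = -0.1300 / 1.6 = -0.0812.
z_P − z_E = -1.2417 − (-0.0812) = -1.1605.
E = -1.1605 / √2 = -1.1605 / 1.41421 = -0.8206 ≈ -0.82.

-0.82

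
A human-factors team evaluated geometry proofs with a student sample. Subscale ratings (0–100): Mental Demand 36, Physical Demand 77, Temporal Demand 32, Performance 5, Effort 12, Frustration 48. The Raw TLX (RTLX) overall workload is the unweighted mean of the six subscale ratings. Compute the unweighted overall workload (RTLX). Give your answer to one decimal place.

35.0

Sum of ratings = 36 + 77 + 32 + 5 + 12 + 48 = 210.
RTLX = 210 / 6 = 35.0000 ≈ 35.0.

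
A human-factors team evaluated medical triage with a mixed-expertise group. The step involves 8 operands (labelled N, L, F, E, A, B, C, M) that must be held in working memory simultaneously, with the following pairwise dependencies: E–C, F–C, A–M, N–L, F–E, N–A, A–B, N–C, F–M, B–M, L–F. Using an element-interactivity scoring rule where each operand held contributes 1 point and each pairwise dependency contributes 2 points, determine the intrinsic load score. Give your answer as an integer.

30

Count of operands held simultaneously: 8.
Count of pairwise dependencies listed: 11.
Element contribution: 8 × 1 = 8.
Interaction contribution: 11 × 2 = 22.
Intrinsic load = 8 + 22 = 30.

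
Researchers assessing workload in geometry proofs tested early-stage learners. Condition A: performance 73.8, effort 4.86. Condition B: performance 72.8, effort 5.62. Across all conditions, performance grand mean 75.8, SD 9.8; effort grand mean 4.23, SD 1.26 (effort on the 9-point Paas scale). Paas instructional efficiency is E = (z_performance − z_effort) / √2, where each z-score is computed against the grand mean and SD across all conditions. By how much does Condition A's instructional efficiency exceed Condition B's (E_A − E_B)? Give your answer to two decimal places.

Condition A: z_P = (73.8 − 75.8)/9.8 = -0.2041; z_E = (4.86 − 4.23)/1.26 = 0.5000; E_A = (-0.2041 − 0.5000)/√2 = -0.4979.
Condition B: z_P = (72.8 − 75.8)/9.8 = -0.3061; z_E = (5.62 − 4.23)/1.26 = 1.1032; E_B = (-0.3061 − 1.1032)/√2 = -0.9965.
E_A − E_B = -0.4979 − (-0.9965) = 0.4986 ≈ 0.50.

0.50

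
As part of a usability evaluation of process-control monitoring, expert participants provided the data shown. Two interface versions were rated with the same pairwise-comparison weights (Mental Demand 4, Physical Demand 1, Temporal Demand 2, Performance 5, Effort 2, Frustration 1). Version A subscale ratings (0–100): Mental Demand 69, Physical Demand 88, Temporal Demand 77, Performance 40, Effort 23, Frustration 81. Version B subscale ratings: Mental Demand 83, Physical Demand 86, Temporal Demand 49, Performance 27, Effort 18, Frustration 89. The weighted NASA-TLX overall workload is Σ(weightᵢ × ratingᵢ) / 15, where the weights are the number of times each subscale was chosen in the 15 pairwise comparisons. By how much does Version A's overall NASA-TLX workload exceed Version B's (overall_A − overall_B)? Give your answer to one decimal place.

Version A weighted sum = 4·69 + 1·88 + 2·77 + 5·40 + 2·23 + 1·81 = 276 + 88 + 154 + 200 + 46 + 81 = 845; overall_A = 845/15 = 56.3333.
Version B weighted sum = 4·83 + 1·86 + 2·49 + 5·27 + 2·18 + 1·89 = 332 + 86 + 98 + 135 + 36 + 89 = 776; overall_B = 776/15 = 51.7333.
Difference = 56.3333 − 51.7333 = 4.6000 ≈ 4.6.

4.6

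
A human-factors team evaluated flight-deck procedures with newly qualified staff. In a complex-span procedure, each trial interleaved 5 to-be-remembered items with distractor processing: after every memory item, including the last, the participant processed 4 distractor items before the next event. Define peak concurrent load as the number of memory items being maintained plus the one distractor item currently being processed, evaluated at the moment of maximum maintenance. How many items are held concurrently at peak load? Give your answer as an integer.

6

Maintenance is greatest during the distractor(s) after memory item 5: all 5 memory items are being held.
One distractor item is concurrently being processed.
Peak concurrent load = 5 + 1 = 6 items.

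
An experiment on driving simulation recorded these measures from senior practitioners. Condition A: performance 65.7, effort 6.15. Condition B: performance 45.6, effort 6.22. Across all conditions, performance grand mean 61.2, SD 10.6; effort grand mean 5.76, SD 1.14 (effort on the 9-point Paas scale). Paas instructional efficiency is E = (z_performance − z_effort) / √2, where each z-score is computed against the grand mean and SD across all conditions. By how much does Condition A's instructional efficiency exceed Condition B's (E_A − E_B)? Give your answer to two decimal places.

Condition A: z_P = (65.7 − 61.2)/10.6 = 0.4245; z_E = (6.15 − 5.76)/1.14 = 0.3421; E_A = (0.4245 − 0.3421)/√2 = 0.0583.
Condition B: z_P = (45.6 − 61.2)/10.6 = -1.4717; z_E = (6.22 − 5.76)/1.14 = 0.4035; E_B = (-1.4717 − 0.4035)/√2 = -1.3260.
E_A − E_B = 0.0583 − (-1.3260) = 1.3843 ≈ 1.38.

1.38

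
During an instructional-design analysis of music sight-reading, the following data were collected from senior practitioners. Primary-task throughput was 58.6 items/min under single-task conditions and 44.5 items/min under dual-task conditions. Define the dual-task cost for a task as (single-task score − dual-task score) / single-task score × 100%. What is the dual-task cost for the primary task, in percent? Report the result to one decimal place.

24.1

Cost = (58.6 − 44.5) / 58.6 × 100%
     = 14.1000 / 58.6 × 100% = 24.0614%.
≈ 24.1%.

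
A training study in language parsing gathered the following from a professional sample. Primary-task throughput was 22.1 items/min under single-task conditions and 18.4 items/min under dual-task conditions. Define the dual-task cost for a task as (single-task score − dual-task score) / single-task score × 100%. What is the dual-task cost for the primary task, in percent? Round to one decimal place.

Cost = (22.1 − 18.4) / 22.1 × 100%
     = 3.7000 / 22.1 × 100% = 16.7421%.
≈ 16.7%.

16.7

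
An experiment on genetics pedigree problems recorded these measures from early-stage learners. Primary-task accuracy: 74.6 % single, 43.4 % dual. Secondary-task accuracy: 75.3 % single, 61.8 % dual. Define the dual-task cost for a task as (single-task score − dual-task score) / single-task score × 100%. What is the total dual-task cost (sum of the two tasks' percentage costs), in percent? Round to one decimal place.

Primary cost = (74.6 − 43.4) / 74.6 × 100% = 41.8231%.
Secondary cost = (75.3 − 61.8) / 75.3 × 100% = 17.9283%.
Total = 41.8231% + 17.9283% = 59.7514% ≈ 59.8%.

59.8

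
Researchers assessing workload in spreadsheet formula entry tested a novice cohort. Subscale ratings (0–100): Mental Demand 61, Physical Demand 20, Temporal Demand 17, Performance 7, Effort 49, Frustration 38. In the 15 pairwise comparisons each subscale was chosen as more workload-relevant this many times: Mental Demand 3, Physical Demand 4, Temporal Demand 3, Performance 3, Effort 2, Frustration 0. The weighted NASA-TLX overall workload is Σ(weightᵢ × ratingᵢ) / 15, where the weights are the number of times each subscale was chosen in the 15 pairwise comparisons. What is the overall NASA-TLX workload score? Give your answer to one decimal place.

28.9

The tallies are the weights (they sum to 15).
Weighted sum = 3·61 + 4·20 + 3·17 + 3·7 + 2·49 + 0·38
            = 183 + 80 + 51 + 21 + 98 + 0 = 433.
Overall workload = 433 / 15 = 28.8667 ≈ 28.9.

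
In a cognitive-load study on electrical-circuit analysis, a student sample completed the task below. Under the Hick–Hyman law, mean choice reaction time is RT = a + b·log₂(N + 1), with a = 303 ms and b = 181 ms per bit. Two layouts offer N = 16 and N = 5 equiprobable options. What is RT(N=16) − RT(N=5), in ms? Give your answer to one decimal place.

272.0

RT(16) = 303 + 181·log₂(17) = 303 + 181·4.0875 = 1042.8375 ms.
RT(5) = 303 + 181·log₂(6) = 303 + 181·2.5850 = 770.8850 ms.
Difference = 1042.8375 − 770.8850 = 271.9525 ≈ 272.0 ms.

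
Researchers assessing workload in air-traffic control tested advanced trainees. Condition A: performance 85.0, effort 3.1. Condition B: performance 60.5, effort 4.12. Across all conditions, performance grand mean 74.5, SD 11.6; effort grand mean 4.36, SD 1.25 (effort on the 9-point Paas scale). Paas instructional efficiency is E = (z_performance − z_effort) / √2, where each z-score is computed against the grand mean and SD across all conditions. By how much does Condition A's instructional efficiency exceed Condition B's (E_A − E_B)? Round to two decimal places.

Condition A: z_P = (85.0 − 74.5)/11.6 = 0.9052; z_E = (3.1 − 4.36)/1.25 = -1.0080; E_A = (0.9052 − (-1.0080))/√2 = 1.3528.
Condition B: z_P = (60.5 − 74.5)/11.6 = -1.2069; z_E = (4.12 − 4.36)/1.25 = -0.1920; E_B = (-1.2069 − (-0.1920))/√2 = -0.7176.
E_A − E_B = 1.3528 − (-0.7176) = 2.0704 ≈ 2.07.

2.07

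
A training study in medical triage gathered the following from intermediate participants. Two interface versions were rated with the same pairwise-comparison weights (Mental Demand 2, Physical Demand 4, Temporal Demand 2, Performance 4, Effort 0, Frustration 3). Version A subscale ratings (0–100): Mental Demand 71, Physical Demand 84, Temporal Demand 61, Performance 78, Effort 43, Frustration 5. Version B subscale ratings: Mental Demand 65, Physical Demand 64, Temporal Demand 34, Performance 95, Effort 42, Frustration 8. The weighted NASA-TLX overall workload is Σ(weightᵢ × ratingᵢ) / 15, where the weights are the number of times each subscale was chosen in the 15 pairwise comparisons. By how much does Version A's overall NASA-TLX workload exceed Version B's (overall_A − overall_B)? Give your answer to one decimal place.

4.6

Version A weighted sum = 2·71 + 4·84 + 2·61 + 4·78 + 0·43 + 3·5 = 142 + 336 + 122 + 312 + 0 + 15 = 927; overall_A = 927/15 = 61.8000.
Version B weighted sum = 2·65 + 4·64 + 2·34 + 4·95 + 0·42 + 3·8 = 130 + 256 + 68 + 380 + 0 + 24 = 858; overall_B = 858/15 = 57.2000.
Difference = 61.8000 − 57.2000 = 4.6000 ≈ 4.6.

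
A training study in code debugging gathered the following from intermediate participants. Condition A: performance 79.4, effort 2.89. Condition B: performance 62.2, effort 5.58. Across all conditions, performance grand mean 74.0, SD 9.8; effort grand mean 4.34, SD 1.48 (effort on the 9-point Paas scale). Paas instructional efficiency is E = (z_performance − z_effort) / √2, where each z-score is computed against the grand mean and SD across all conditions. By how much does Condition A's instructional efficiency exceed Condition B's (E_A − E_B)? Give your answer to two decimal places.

2.53

Condition A: z_P = (79.4 − 74.0)/9.8 = 0.5510; z_E = (2.89 − 4.34)/1.48 = -0.9797; E_A = (0.5510 − (-0.9797))/√2 = 1.0824.
Condition B: z_P = (62.2 − 74.0)/9.8 = -1.2041; z_E = (5.58 − 4.34)/1.48 = 0.8378; E_B = (-1.2041 − 0.8378)/√2 = -1.4438.
E_A − E_B = 1.0824 − (-1.4438) = 2.5262 ≈ 2.53.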